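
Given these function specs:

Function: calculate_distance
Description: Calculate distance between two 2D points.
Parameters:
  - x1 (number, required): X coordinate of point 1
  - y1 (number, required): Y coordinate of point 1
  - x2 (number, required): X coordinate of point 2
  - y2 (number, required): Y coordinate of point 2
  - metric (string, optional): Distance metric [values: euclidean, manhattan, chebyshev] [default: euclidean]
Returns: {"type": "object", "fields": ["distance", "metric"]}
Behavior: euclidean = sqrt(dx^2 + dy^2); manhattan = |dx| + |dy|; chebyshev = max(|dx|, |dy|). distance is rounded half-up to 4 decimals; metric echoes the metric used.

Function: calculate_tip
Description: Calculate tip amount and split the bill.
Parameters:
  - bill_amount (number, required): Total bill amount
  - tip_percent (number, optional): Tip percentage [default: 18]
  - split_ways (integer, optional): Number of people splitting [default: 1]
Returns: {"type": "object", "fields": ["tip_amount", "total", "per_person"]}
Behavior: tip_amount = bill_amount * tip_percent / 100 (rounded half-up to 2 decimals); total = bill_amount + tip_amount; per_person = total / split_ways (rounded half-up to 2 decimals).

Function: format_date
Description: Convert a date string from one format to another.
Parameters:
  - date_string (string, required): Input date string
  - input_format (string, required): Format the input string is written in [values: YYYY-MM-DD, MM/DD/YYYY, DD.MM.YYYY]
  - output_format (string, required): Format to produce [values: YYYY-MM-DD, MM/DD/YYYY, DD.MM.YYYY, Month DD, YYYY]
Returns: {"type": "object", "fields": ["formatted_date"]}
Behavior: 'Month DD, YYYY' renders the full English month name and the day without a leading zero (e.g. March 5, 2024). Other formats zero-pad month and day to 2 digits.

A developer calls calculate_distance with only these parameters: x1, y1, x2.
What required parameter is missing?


Required parameters: x1, y1, x2, y2
Provided: x1, y1, x2
Missing: y2
y2


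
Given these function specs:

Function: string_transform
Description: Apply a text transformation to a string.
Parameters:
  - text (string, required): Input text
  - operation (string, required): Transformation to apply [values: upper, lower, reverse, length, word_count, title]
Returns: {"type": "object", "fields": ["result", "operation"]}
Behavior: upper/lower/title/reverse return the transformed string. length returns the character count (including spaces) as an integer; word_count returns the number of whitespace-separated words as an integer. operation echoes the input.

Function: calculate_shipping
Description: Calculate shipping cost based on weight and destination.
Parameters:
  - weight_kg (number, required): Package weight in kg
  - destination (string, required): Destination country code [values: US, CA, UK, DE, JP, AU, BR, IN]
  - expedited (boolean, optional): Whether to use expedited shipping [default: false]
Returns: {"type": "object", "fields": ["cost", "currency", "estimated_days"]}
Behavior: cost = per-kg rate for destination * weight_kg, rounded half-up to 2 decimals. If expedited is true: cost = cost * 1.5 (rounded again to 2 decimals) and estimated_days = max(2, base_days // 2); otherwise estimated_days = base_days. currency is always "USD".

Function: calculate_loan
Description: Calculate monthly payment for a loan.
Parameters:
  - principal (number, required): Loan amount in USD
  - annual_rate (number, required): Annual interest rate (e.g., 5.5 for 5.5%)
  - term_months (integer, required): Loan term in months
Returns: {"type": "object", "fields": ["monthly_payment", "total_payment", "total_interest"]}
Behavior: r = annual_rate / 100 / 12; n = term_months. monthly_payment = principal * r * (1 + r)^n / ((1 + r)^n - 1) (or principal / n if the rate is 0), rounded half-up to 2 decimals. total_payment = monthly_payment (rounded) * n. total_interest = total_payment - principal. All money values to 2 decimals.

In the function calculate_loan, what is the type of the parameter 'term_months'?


The calculate_loan spec declares:
  - term_months (integer, required): Loan term in months
Type:
integer


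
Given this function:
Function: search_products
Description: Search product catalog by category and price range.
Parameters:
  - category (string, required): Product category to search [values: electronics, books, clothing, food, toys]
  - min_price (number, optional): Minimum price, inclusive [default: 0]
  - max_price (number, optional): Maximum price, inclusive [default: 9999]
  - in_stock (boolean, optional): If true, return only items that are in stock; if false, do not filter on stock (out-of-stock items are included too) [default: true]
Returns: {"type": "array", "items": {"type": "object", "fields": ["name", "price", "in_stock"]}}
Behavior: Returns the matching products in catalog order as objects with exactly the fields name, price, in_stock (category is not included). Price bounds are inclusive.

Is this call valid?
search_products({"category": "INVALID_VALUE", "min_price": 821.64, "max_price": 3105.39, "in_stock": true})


Checking parameter values...
Parameter 'category' has value 'INVALID_VALUE' not in allowed: electronics, books, clothing, food, toys
Invalid - 'category' must be one of electronics, books, clothing, food, toys


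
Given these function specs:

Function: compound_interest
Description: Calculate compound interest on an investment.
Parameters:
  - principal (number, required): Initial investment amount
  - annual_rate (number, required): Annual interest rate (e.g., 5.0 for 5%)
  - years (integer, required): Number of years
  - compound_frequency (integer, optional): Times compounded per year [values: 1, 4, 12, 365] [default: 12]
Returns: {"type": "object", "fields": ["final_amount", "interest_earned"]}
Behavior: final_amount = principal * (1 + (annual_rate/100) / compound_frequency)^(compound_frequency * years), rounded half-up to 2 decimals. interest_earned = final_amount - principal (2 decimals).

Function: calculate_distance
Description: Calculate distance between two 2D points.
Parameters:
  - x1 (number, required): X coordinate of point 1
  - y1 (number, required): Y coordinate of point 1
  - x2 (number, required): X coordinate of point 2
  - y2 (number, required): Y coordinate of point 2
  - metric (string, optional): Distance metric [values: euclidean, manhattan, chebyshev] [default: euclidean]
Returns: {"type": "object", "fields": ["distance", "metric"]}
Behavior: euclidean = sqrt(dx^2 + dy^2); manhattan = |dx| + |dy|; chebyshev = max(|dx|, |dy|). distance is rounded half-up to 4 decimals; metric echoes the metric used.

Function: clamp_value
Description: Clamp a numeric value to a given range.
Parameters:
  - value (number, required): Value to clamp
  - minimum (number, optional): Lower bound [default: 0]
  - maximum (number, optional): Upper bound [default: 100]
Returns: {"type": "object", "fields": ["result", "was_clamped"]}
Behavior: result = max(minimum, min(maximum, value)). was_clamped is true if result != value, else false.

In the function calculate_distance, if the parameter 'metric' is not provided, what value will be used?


The calculate_distance spec declares:
  - metric (string, optional): Distance metric [values: euclidean, manhattan, chebyshev] [default: euclidean]
Default:
euclidean


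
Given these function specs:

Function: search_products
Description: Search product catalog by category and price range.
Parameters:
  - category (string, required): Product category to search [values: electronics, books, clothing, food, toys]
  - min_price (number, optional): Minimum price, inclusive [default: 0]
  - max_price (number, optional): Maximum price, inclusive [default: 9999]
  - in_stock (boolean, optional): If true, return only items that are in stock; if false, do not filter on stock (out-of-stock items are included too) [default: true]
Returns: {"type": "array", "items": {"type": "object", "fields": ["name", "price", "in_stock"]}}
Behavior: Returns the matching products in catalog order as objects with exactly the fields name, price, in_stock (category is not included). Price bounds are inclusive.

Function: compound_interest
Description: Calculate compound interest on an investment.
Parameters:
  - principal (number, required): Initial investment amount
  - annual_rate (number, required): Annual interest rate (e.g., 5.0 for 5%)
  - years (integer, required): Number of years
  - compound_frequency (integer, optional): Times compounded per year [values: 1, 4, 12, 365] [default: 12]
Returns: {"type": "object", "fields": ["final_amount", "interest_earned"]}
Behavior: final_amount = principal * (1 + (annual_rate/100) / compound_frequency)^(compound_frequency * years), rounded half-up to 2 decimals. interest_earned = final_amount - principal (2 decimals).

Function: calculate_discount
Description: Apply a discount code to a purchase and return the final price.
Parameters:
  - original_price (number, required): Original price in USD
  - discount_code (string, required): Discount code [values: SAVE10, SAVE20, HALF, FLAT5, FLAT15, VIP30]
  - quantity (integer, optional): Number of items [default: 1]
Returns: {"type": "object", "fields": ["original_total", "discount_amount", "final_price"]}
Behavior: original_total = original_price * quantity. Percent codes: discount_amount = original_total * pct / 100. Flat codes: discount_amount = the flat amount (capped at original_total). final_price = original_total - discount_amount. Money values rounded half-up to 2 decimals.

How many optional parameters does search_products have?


Parameters of search_products: category (required), min_price (optional), max_price (optional), in_stock (optional)
Optional count:
3


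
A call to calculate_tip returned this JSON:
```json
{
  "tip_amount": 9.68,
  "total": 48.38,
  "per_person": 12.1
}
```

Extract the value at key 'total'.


48.38


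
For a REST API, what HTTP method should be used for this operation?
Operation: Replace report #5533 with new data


GET = read, POST = create, PUT = update/replace, DELETE = remove
This operation is an update/replace.
PUT


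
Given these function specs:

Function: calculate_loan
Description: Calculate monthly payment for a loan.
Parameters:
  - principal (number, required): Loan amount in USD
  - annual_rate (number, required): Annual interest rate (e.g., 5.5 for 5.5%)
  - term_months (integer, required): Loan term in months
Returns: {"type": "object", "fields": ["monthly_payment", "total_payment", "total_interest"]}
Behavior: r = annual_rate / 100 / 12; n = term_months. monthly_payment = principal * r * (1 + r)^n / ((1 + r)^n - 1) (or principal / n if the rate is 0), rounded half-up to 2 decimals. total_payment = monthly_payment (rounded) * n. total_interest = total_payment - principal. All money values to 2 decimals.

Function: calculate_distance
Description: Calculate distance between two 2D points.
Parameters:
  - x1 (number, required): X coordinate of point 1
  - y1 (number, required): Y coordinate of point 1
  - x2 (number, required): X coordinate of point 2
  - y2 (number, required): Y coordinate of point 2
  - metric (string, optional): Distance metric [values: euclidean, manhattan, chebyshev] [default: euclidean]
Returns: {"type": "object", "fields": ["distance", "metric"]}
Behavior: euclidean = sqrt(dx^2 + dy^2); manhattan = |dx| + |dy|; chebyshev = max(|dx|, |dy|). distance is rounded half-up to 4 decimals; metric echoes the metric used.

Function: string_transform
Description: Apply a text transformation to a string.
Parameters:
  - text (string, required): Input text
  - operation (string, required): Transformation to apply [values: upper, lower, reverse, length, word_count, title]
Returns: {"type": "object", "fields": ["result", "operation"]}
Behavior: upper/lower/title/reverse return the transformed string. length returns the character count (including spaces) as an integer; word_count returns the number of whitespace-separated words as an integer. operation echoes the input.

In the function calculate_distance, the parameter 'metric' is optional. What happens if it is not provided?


The calculate_distance spec declares:
  - metric (string, optional): Distance metric [values: euclidean, manhattan, chebyshev] [default: euclidean]
It defaults to euclidean


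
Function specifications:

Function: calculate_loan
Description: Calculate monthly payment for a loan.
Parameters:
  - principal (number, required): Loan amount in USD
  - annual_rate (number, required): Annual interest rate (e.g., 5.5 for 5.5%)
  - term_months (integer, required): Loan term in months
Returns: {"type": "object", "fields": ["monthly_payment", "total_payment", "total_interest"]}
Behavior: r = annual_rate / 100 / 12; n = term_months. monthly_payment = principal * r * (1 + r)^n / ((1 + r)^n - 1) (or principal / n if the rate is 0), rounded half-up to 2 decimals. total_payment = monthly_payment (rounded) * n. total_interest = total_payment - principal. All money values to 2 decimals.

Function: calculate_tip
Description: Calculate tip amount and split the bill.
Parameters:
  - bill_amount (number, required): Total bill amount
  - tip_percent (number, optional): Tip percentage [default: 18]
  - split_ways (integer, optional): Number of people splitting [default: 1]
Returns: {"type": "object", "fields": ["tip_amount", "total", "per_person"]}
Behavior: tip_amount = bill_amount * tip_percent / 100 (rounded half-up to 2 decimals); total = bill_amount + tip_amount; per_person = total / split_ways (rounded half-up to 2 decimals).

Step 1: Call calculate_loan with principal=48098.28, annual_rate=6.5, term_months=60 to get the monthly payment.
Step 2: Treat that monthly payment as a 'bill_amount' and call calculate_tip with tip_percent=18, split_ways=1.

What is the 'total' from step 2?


Step 1: calculate_loan(principal=48098.28, annual_rate=6.5, term_months=60)
  r = 6.5 / 100 / 12 = 0.005416666667 (keep full precision)
  (1 + r)^60 = 1.38281732
  monthly_payment = 48098.28 * 0.005416666667 * 1.38281732 / (1.38281732 - 1) = 941.098076 -> 941.10
  total_payment = 941.10 * 60 = 56466.00
  total_interest = 56466.00 - 48098.28 = 8367.72
  -> monthly_payment = 941.10
Step 2: calculate_tip(bill_amount=941.1, tip_percent=18, split_ways=1)
  tip_amount = 941.1 * 18/100 = 169.398 -> 169.40
  total = 941.1 + 169.40 = 1110.50
  per_person = 1110.50 / 1 = 1110.5 -> 1110.50
  -> total = 1110.50
$1110.50


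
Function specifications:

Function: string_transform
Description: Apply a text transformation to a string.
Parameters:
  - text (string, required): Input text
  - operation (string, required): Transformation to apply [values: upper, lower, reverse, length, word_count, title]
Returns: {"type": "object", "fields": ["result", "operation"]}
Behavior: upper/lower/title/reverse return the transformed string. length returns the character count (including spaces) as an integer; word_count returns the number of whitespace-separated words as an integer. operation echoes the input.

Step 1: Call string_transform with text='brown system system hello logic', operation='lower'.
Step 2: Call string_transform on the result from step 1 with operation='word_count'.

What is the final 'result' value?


Step 1: string_transform(text='brown system system hello logic', operation='lower')
  -> result = 'brown system system hello logic'
Step 2: string_transform(text='brown system system hello logic', operation='word_count')
  words: brown, system, system, hello, logic -> 5
  -> result = 5
5


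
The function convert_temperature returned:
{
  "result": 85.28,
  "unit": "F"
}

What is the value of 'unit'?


F


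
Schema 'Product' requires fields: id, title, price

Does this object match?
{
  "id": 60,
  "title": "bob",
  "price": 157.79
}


Checking required fields... All present.
Valid - all required fields present


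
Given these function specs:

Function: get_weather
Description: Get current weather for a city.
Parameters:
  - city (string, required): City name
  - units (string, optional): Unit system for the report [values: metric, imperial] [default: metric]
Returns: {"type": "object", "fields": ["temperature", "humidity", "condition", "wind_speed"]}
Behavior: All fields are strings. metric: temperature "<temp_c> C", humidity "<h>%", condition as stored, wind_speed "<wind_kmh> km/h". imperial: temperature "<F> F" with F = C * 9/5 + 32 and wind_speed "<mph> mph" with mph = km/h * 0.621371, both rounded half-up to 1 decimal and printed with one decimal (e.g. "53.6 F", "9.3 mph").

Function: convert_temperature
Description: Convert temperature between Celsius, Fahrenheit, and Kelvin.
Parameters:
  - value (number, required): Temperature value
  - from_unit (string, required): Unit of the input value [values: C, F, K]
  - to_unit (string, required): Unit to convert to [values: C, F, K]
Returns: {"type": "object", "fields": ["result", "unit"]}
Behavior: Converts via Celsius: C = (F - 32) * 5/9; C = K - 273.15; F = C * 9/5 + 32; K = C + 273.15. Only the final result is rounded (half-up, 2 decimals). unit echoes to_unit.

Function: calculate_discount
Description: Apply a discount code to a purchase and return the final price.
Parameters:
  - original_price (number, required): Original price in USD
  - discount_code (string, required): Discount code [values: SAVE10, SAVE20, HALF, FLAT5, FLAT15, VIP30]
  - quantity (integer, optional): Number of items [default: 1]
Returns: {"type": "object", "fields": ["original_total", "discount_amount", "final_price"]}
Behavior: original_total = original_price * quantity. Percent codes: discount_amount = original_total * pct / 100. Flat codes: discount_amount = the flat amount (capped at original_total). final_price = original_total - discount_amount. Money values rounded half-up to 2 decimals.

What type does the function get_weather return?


The get_weather spec declares Returns: {"type": "object", "fields": ["temperature", "humidity", "condition", "wind_speed"]}
Type:
object


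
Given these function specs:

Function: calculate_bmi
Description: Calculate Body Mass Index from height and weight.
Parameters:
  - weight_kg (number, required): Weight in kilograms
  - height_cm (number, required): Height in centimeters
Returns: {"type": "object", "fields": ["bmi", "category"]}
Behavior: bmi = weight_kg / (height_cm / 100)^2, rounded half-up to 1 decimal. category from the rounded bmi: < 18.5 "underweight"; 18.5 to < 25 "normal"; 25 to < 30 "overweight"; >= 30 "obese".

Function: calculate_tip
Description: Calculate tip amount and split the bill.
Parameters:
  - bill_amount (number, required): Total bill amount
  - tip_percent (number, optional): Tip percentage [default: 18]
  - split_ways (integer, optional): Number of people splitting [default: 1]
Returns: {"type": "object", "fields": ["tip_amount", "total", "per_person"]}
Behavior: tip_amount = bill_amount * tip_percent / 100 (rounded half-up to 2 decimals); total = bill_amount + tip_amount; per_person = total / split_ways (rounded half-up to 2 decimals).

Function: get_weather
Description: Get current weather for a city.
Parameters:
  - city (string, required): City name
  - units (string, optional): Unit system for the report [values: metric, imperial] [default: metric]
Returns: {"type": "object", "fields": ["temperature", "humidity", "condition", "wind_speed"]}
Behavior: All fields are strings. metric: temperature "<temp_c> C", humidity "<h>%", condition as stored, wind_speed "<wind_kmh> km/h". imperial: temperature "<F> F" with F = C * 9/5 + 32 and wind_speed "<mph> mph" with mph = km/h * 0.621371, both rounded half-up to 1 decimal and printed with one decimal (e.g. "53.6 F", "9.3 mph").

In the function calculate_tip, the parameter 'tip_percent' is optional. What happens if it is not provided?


The calculate_tip spec declares:
  - tip_percent (number, optional): Tip percentage [default: 18]
It defaults to 18


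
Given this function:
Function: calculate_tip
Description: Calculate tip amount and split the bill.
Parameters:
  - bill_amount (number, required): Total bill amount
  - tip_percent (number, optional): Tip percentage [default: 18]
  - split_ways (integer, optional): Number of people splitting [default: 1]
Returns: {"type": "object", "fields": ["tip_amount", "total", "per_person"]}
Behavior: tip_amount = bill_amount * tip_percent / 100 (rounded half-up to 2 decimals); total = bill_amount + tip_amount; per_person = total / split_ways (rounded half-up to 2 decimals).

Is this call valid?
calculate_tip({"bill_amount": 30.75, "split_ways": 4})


Checking all required parameters present and types match... All valid.
Valid


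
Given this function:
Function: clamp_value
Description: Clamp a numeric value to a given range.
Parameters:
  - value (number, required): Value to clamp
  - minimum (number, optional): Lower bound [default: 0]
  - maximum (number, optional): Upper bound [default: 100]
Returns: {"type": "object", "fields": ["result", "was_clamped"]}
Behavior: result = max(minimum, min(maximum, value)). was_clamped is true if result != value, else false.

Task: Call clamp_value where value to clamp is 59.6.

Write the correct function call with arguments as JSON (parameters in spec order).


Mapping each described value to its parameter name:
  'Value to clamp' -> value = 59.6
clamp_value({"value": 59.6})


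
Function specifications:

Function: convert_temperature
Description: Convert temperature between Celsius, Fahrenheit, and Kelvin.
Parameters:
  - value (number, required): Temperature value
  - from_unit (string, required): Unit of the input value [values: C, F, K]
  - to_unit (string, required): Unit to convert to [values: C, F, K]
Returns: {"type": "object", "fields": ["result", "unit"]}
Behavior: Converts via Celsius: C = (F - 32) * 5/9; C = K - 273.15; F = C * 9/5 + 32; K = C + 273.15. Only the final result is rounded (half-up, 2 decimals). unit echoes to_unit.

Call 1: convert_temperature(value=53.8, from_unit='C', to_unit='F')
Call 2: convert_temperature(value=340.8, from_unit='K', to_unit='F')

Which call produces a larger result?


Call 1:
  Input already in C: 53.8
  To F: 53.8 * 9/5 + 32 = 128.84
  Round to 2 decimals: 128.84
  -> 128.84 F
Call 2:
  To C: 340.8 - 273.15 = 67.65
  To F: 67.65 * 9/5 + 32 = 153.77
  Round to 2 decimals: 153.77
  -> 153.77 F
Call 2 (153.77 F)


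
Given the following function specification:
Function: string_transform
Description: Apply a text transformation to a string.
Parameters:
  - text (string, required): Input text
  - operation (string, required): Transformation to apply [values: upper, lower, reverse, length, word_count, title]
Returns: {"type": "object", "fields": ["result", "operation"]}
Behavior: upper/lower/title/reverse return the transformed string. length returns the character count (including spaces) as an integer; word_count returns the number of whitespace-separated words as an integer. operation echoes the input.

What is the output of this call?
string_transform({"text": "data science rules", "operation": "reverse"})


reverse('data science rules') = 'selur ecneics atad'
Output:
{"result": "selur ecneics atad", "operation": "reverse"}


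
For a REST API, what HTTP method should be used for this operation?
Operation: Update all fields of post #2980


GET = read, POST = create, PUT = update/replace, DELETE = remove
This operation is an update/replace.
PUT


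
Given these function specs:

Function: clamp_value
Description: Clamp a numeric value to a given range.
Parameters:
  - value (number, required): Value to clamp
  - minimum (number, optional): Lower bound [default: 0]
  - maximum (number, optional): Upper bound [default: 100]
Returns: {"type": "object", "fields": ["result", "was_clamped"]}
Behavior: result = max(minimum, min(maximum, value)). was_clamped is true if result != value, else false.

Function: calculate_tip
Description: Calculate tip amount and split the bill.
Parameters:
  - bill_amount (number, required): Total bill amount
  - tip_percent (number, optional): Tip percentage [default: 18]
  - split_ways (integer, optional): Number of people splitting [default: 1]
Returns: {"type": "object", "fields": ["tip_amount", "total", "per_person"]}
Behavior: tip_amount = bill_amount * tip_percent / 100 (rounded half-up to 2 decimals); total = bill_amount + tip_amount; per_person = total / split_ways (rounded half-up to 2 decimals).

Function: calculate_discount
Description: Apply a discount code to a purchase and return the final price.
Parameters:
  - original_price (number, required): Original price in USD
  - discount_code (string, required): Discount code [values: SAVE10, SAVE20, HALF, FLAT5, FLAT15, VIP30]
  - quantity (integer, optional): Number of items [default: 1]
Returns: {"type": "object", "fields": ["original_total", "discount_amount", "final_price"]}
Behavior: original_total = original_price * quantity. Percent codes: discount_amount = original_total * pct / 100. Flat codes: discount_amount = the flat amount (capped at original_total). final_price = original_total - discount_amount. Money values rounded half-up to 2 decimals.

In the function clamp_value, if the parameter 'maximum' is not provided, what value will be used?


The clamp_value spec declares:
  - maximum (number, optional): Upper bound [default: 100]
Default:
100


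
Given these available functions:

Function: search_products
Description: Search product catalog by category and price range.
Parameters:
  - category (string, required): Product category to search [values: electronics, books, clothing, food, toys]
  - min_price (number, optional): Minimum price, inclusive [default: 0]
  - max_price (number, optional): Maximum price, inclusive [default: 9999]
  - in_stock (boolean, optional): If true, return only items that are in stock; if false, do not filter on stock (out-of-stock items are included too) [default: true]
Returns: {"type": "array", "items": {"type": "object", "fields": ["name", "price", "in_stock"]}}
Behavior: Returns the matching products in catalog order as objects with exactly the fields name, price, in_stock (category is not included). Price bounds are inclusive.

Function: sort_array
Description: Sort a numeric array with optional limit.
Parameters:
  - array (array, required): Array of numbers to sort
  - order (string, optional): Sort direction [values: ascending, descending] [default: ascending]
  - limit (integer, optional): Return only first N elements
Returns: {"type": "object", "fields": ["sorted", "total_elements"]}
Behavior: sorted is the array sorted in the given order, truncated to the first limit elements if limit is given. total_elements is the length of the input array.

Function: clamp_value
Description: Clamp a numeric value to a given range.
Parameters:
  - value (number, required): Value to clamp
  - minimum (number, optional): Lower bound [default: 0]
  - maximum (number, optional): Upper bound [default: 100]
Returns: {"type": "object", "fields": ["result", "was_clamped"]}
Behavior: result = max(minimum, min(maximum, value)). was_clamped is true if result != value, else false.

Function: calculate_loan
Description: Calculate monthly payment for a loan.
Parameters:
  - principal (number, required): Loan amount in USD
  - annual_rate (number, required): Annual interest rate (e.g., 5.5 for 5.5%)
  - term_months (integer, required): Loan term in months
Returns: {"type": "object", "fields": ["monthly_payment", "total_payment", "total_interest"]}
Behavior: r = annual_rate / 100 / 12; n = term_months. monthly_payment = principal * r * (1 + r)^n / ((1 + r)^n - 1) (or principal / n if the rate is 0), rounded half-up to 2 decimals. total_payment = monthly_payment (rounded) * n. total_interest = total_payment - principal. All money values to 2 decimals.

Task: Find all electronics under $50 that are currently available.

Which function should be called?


The task needs a function whose description is: Search product catalog by category and price range.
search_products


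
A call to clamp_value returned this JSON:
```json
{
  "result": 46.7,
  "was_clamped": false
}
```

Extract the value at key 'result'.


46.7


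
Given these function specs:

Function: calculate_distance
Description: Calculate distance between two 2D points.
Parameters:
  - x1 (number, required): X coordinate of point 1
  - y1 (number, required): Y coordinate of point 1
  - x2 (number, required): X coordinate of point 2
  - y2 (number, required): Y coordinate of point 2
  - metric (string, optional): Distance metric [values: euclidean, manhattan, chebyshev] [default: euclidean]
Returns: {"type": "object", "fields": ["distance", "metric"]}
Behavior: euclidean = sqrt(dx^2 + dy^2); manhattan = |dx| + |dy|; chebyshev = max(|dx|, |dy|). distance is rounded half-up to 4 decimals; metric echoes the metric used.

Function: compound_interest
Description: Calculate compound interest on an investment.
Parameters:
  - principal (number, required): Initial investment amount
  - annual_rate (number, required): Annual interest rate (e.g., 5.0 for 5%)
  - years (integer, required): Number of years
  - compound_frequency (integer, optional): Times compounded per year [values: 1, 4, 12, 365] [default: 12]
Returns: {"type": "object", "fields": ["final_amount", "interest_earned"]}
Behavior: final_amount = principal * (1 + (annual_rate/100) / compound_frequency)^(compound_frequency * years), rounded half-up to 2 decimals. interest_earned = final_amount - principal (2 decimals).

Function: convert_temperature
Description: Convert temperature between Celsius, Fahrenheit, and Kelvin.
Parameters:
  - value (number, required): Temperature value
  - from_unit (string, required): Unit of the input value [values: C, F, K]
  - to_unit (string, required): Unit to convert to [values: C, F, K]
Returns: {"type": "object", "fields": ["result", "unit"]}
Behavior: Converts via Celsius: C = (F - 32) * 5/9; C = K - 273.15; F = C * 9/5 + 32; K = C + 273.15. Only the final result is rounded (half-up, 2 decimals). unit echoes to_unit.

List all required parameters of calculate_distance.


Parameters of calculate_distance and their required/optional flag:
  x1: required
  y1: required
  x2: required
  y2: required
  metric: optional
x1, x2, y1, y2


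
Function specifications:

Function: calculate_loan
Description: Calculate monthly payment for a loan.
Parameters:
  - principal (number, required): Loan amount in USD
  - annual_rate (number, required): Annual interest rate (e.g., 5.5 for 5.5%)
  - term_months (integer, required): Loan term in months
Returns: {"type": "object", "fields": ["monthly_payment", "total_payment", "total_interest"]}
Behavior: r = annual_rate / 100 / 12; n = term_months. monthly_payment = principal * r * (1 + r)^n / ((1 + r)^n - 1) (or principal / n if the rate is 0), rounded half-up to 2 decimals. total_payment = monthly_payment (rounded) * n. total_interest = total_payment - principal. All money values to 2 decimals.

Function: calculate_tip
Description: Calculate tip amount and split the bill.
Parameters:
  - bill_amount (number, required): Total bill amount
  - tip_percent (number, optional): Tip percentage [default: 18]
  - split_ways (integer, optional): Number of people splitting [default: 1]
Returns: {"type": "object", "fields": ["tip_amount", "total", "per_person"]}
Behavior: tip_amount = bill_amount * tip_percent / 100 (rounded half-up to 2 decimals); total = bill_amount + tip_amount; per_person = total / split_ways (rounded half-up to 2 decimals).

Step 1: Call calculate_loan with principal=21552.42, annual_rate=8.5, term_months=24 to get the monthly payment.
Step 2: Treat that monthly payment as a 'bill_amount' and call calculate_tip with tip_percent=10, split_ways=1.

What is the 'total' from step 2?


Step 1: calculate_loan(principal=21552.42, annual_rate=8.5, term_months=24)
  r = 8.5 / 100 / 12 = 0.007083333333 (keep full precision)
  (1 + r)^24 = 1.18459476
  monthly_payment = 21552.42 * 0.007083333333 * 1.18459476 / (1.18459476 - 1) = 979.679796 -> 979.68
  total_payment = 979.68 * 24 = 23512.32
  total_interest = 23512.32 - 21552.42 = 1959.90
  -> monthly_payment = 979.68
Step 2: calculate_tip(bill_amount=979.68, tip_percent=10, split_ways=1)
  tip_amount = 979.68 * 10/100 = 97.968 -> 97.97
  total = 979.68 + 97.97 = 1077.65
  per_person = 1077.65 / 1 = 1077.65 -> 1077.65
  -> total = 1077.65
$1077.65


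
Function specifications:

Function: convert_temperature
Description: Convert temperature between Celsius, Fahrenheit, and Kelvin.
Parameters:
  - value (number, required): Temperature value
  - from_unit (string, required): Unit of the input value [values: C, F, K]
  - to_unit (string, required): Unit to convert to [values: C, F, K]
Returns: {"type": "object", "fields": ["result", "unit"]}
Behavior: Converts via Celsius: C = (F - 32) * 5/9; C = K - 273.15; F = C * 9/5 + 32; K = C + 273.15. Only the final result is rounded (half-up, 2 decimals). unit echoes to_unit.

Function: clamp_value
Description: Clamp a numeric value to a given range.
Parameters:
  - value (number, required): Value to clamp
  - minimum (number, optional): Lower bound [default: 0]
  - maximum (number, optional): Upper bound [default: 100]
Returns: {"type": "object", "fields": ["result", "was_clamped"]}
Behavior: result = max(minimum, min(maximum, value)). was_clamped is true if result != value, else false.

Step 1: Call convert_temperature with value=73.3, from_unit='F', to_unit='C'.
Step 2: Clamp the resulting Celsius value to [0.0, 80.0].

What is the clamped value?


Step 1: convert_temperature(value=73.3, from_unit=F, to_unit=C)
  To C: (73.3 - 32) * 5/9 = 22.944444
  Target is C: 22.944444
  Round to 2 decimals: 22.94
  -> result = 22.94 C
Step 2: clamp_value(value=22.94, minimum=0.0, maximum=80.0)
  result = max(0.0, min(80.0, 22.94)) = max(0.0, 22.94) = 22.94
  was_clamped = (22.94 != 22.94) = false
  -> result = 22.94
22.94


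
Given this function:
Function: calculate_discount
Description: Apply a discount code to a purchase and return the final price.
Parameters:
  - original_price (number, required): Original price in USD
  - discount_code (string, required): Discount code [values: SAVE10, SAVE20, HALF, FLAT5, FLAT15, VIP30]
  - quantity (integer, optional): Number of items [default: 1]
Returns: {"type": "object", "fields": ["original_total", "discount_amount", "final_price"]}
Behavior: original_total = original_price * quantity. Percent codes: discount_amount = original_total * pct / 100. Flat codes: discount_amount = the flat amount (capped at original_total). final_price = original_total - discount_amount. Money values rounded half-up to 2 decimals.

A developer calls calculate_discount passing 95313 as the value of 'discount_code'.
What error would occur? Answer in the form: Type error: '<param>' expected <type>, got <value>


Spec: 'discount_code' is declared as string; 95313 is an integer.
Type error: 'discount_code' expected string, got 95313


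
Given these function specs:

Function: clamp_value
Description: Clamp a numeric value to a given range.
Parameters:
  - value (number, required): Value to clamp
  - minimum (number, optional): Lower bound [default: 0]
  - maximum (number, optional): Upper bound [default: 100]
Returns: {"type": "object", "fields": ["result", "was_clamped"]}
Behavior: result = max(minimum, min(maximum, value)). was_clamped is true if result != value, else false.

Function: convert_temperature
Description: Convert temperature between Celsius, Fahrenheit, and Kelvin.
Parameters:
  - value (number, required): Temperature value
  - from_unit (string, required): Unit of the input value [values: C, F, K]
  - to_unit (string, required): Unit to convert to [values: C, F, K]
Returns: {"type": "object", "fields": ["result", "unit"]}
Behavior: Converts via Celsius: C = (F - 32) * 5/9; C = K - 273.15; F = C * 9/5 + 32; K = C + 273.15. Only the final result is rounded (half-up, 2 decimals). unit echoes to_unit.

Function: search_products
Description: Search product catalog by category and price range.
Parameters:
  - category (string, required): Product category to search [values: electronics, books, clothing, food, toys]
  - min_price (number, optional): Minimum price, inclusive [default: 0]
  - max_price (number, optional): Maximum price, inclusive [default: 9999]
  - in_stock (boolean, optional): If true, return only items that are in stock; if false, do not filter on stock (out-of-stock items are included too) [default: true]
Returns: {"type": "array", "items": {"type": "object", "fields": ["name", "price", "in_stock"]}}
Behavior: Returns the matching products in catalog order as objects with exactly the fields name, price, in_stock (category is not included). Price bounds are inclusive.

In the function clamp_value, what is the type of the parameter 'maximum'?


The clamp_value spec declares:
  - maximum (number, optional): Upper bound [default: 100]
Type:
number


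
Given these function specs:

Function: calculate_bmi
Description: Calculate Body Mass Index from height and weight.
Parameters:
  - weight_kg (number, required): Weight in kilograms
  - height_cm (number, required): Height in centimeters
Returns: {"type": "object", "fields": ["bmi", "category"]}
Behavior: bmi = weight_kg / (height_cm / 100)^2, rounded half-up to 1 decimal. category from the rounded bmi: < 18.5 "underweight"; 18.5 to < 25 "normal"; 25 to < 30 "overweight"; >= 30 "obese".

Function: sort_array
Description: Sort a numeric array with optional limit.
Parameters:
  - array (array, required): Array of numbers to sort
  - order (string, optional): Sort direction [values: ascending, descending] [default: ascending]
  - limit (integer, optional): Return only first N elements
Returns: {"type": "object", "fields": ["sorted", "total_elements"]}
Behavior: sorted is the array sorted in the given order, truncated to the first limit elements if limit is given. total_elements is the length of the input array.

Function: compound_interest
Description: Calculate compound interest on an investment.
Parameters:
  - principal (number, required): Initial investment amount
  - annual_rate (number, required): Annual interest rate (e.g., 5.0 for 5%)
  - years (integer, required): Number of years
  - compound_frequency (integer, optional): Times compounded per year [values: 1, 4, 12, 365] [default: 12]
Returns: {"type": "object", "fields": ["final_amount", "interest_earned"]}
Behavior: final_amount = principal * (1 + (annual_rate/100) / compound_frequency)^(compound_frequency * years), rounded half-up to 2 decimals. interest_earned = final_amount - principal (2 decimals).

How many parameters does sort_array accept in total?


Parameters of sort_array: array (required), order (optional), limit (optional)
Total:
3


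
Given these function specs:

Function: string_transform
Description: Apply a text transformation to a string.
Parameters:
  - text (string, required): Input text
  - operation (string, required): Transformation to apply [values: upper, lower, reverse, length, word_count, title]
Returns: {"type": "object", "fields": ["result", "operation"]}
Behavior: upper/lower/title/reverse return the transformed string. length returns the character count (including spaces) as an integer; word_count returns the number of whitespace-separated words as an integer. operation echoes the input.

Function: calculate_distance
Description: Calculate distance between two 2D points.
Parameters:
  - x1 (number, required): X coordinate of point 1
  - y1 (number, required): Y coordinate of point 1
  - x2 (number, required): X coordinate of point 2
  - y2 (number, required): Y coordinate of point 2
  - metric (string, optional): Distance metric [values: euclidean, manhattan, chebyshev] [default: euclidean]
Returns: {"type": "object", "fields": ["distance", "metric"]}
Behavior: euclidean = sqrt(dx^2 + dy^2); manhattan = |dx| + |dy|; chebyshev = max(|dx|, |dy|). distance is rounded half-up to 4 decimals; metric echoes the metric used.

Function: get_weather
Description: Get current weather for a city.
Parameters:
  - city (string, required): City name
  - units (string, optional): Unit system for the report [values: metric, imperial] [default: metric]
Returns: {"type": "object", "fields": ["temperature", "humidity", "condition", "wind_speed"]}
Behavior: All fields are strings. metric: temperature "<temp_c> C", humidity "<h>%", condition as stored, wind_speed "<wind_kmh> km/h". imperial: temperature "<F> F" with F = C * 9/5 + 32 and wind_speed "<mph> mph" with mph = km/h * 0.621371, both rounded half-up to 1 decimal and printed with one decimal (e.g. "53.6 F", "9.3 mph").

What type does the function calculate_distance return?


The calculate_distance spec declares Returns: {"type": "object", "fields": ["distance", "metric"]}
Type:
object
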